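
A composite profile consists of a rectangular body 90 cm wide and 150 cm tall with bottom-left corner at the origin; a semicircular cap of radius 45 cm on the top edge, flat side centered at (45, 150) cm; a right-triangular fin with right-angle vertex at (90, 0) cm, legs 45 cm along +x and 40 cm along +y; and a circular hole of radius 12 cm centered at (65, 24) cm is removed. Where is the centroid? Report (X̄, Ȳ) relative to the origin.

Part | A | x̄ᵢ | ȳᵢ | A·x̄ᵢ | A·ȳᵢ
rectangular body | 13500.00 | 45.00 | 75.00 | 607500.00 | 1012500.00
semicircular top | 3180.86 | 45.00 | 169.10 | 143138.82 | 537879.38
triangular fin | 900.00 | 105.00 | 13.33 | 94500.00 | 12000.00
hole | -452.39 | 65.00 | 24.00 | -29405.31 | -10857.34
Σ | 17128.47 |  |  | 815733.51 | 1551522.04
X̄ = 815733.51 / 17128.47 = 47.62 cm
Ȳ = 1551522.04 / 17128.47 = 90.58 cm

X̄ = 47.62 cm, Ȳ = 90.58 cm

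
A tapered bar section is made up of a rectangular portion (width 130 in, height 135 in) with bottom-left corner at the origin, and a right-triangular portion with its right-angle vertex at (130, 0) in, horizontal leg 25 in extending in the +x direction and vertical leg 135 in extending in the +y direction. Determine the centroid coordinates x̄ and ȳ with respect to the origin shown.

x̄ = 71.43 in, ȳ = 65.53 in

rectangular portion: A = 130 × 135 = 17550.00, centroid at (65.00, 67.50).
triangular portion: A = ½·25·135 = 1687.50, centroid at (138.33, 45.00).
ΣA = 19237.50 in², ΣAx̄ = 1374187.50 in³, ΣAȳ = 1260562.50 in³.
x̄ = 1374187.50/19237.50 = 71.43 in; ȳ = 1260562.50/19237.50 = 65.53 in.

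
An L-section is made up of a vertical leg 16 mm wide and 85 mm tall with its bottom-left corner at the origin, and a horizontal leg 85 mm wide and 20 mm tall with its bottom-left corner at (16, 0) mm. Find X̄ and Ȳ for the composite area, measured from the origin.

Part | A | x̄ᵢ | ȳᵢ | A·x̄ᵢ | A·ȳᵢ
vertical leg | 1360.00 | 8.00 | 42.50 | 10880.00 | 57800.00
horizontal leg | 1700.00 | 58.50 | 10.00 | 99450.00 | 17000.00
Σ | 3060.00 |  |  | 110330.00 | 74800.00
X̄ = 110330.00 / 3060.00 = 36.06 mm
Ȳ = 74800.00 / 3060.00 = 24.44 mm

X̄ = 36.06 mm, Ȳ = 24.44 mm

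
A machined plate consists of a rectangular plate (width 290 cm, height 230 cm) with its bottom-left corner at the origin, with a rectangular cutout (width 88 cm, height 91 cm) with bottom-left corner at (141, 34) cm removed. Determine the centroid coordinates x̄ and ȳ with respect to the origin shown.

x̄ = 139.54 cm, ȳ = 119.84 cm

plate: A = 290 × 230 = 66700.00, centroid at (145.00, 115.00).
hole: A = −(88 × 91) = -8008.00, centroid at (185.00, 79.50).
ΣA = 58692.00 cm², ΣAx̄ = 8190020.00 cm³, ΣAȳ = 7033864.00 cm³.
x̄ = 8190020.00/58692.00 = 139.54 cm; ȳ = 7033864.00/58692.00 = 119.84 cm.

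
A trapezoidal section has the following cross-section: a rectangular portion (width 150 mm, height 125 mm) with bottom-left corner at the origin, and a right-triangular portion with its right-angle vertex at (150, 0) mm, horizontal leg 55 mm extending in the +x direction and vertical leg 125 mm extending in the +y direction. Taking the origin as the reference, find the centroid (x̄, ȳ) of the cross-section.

rectangular portion: A = 150 × 125 = 18750.00, centroid at (75.00, 62.50).
triangular portion: A = ½·55·125 = 3437.50, centroid at (168.33, 41.67).
ΣA = 22187.50 mm²
ΣAx̄ = (18750.00)(75.00) + (3437.50)(168.33) = 1984895.83 mm³
ΣAȳ = (18750.00)(62.50) + (3437.50)(41.67) = 1315104.17 mm³
x̄ = 1984895.83 / 22187.50 = 89.46 mm
ȳ = 1315104.17 / 22187.50 = 59.27 mm

x̄ = 89.46 mm, ȳ = 59.27 mm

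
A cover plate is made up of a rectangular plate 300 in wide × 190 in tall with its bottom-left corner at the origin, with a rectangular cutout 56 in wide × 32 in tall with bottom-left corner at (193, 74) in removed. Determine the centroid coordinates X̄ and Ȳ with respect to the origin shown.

X̄ = 147.70 in, Ȳ = 95.16 in

Part | A | x̄ᵢ | ȳᵢ | A·x̄ᵢ | A·ȳᵢ
plate | 57000.00 | 150.00 | 95.00 | 8550000.00 | 5415000.00
hole | -1792.00 | 221.00 | 90.00 | -396032.00 | -161280.00
Σ | 55208.00 |  |  | 8153968.00 | 5253720.00
X̄ = 8153968.00 / 55208.00 = 147.70 in
Ȳ = 5253720.00 / 55208.00 = 95.16 in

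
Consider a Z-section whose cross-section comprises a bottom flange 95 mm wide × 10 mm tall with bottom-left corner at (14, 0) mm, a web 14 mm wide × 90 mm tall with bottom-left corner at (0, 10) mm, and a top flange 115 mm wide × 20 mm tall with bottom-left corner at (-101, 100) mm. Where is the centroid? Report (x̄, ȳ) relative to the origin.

x̄ = -7.27 mm, ȳ = 72.52 mm

Part | A | x̄ᵢ | ȳᵢ | A·x̄ᵢ | A·ȳᵢ
bottom flange | 950.00 | 61.50 | 5.00 | 58425.00 | 4750.00
web | 1260.00 | 7.00 | 55.00 | 8820.00 | 69300.00
top flange | 2300.00 | -43.50 | 110.00 | -100050.00 | 253000.00
Σ | 4510.00 |  |  | -32805.00 | 327050.00
x̄ = -32805.00 / 4510.00 = -7.27 mm
ȳ = 327050.00 / 4510.00 = 72.52 mm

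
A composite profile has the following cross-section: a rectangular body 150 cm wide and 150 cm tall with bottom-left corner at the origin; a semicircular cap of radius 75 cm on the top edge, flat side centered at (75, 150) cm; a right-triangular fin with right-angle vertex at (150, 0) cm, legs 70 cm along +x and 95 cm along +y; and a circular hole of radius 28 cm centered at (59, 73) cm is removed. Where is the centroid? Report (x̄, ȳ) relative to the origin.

Part | A | x̄ᵢ | ȳᵢ | A·x̄ᵢ | A·ȳᵢ
rectangular body | 22500.00 | 75.00 | 75.00 | 1687500.00 | 1687500.00
semicircular top | 8835.73 | 75.00 | 181.83 | 662679.70 | 1606609.40
triangular fin | 3325.00 | 173.33 | 31.67 | 576333.33 | 105291.67
hole | -2463.01 | 59.00 | 73.00 | -145317.51 | -179799.63
Σ | 32197.72 |  |  | 2781195.52 | 3219601.44
x̄ = 2781195.52 / 32197.72 = 86.38 cm
ȳ = 3219601.44 / 32197.72 = 99.99 cm

x̄ = 86.38 cm, ȳ = 99.99 cm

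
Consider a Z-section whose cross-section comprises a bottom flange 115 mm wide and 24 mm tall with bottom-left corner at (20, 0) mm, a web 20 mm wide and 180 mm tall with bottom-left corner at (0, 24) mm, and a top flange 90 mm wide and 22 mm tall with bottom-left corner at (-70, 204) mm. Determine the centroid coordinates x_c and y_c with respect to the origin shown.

bottom flange: A = 115 × 24 = 2760.00, centroid at (77.50, 12.00).
web: A = 20 × 180 = 3600.00, centroid at (10.00, 114.00).
top flange: A = 90 × 22 = 1980.00, centroid at (-25.00, 215.00).
ΣA = 8340.00 mm²
ΣAx_c = (2760.00)(77.50) + (3600.00)(10.00) + (1980.00)(-25.00) = 200400.00 mm³
ΣAy_c = (2760.00)(12.00) + (3600.00)(114.00) + (1980.00)(215.00) = 869220.00 mm³
x_c = 200400.00 / 8340.00 = 24.03 mm
y_c = 869220.00 / 8340.00 = 104.22 mm

x_c = 24.03 mm, y_c = 104.22 mm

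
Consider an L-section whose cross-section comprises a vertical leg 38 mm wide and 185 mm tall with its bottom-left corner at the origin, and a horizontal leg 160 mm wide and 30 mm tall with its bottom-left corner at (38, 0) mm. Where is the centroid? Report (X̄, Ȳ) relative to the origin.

Part | A | x̄ᵢ | ȳᵢ | A·x̄ᵢ | A·ȳᵢ
vertical leg | 7030.00 | 19.00 | 92.50 | 133570.00 | 650275.00
horizontal leg | 4800.00 | 118.00 | 15.00 | 566400.00 | 72000.00
Σ | 11830.00 |  |  | 699970.00 | 722275.00
X̄ = 699970.00 / 11830.00 = 59.17 mm
Ȳ = 722275.00 / 11830.00 = 61.05 mm

X̄ = 59.17 mm, Ȳ = 61.05 mm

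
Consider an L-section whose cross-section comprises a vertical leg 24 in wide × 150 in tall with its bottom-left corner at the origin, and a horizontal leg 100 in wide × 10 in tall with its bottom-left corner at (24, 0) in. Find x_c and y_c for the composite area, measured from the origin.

vertical leg: A = 24 × 150 = 3600.00, centroid at (12.00, 75.00).
horizontal leg: A = 100 × 10 = 1000.00, centroid at (74.00, 5.00).
ΣA = 4600.00 in²
ΣAx_c = (3600.00)(12.00) + (1000.00)(74.00) = 117200.00 in³
ΣAy_c = (3600.00)(75.00) + (1000.00)(5.00) = 275000.00 in³
x_c = 117200.00 / 4600.00 = 25.48 in
y_c = 275000.00 / 4600.00 = 59.78 in

x_c = 25.48 in, y_c = 59.78 in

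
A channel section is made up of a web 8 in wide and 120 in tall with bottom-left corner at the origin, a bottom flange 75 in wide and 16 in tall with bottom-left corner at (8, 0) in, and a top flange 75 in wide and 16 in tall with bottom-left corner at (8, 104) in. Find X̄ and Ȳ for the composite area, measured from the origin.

web: A = 8 × 120 = 960.00, centroid at (4.00, 60.00).
bottom flange: A = 75 × 16 = 1200.00, centroid at (45.50, 8.00).
top flange: A = 75 × 16 = 1200.00, centroid at (45.50, 112.00).
ΣA = 3360.00 in², ΣAX̄ = 113040.00 in³, ΣAȲ = 201600.00 in³.
X̄ = 113040.00/3360.00 = 33.64 in; Ȳ = 201600.00/3360.00 = 60.00 in.

X̄ = 33.64 in, Ȳ = 60.00 in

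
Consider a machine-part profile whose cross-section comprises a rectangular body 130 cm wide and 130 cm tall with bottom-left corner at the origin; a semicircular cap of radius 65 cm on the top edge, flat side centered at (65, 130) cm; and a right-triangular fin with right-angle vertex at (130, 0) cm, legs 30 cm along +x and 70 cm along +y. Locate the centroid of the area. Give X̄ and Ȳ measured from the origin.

X̄ = 68.20 cm, Ȳ = 88.21 cm

rectangular body: A = 130 × 130 = 16900.00, centroid at (65.00, 65.00).
semicircular top: A = ½π·65² = 6636.61, centroid at (65.00, 157.59).
triangular fin: A = ½·30·70 = 1050.00, centroid at (140.00, 23.33).
ΣA = 24586.61 cm²
ΣAX̄ = (16900.00)(65.00) + (6636.61)(65.00) + (1050.00)(140.00) = 1676879.94 cm³
ΣAȲ = (16900.00)(65.00) + (6636.61)(157.59) + (1050.00)(23.33) = 2168843.22 cm³
X̄ = 1676879.94 / 24586.61 = 68.20 cm
Ȳ = 2168843.22 / 24586.61 = 88.21 cm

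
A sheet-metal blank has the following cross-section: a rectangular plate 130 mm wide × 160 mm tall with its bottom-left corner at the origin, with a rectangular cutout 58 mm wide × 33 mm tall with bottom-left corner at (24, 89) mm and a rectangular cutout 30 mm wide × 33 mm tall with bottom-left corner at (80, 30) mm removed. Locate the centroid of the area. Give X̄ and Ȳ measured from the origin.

X̄ = 64.62 mm, Ȳ = 79.13 mm

plate: A = 130 × 160 = 20800.00, centroid at (65.00, 80.00).
hole 1: A = −(58 × 33) = -1914.00, centroid at (53.00, 105.50).
hole 2: A = −(30 × 33) = -990.00, centroid at (95.00, 46.50).
ΣA = 17896.00 mm²
ΣAX̄ = (20800.00)(65.00) + (-1914.00)(53.00) + (-990.00)(95.00) = 1156508.00 mm³
ΣAȲ = (20800.00)(80.00) + (-1914.00)(105.50) + (-990.00)(46.50) = 1416038.00 mm³
X̄ = 1156508.00 / 17896.00 = 64.62 mm
Ȳ = 1416038.00 / 17896.00 = 79.13 mm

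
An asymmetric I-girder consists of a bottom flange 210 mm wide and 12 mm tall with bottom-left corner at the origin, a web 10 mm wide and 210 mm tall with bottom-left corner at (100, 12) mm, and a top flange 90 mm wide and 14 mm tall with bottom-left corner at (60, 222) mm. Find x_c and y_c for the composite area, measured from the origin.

x_c = 105.00 mm, y_c = 93.43 mm

Part | A | x̄ᵢ | ȳᵢ | A·x̄ᵢ | A·ȳᵢ
bottom flange | 2520.00 | 105.00 | 6.00 | 264600.00 | 15120.00
web | 2100.00 | 105.00 | 117.00 | 220500.00 | 245700.00
top flange | 1260.00 | 105.00 | 229.00 | 132300.00 | 288540.00
Σ | 5880.00 |  |  | 617400.00 | 549360.00
x_c = 617400.00 / 5880.00 = 105.00 mm
y_c = 549360.00 / 5880.00 = 93.43 mm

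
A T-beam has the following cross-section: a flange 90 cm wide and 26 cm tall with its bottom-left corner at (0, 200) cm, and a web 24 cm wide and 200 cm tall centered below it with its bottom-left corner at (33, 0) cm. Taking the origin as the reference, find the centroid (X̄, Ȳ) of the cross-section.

web: A = 24 × 200 = 4800.00, centroid at (45.00, 100.00).
flange: A = 90 × 26 = 2340.00, centroid at (45.00, 213.00).
ΣA = 7140.00 cm², ΣAX̄ = 321300.00 cm³, ΣAȲ = 978420.00 cm³.
X̄ = 321300.00/7140.00 = 45.00 cm; Ȳ = 978420.00/7140.00 = 137.03 cm.

X̄ = 45.00 cm, Ȳ = 137.03 cm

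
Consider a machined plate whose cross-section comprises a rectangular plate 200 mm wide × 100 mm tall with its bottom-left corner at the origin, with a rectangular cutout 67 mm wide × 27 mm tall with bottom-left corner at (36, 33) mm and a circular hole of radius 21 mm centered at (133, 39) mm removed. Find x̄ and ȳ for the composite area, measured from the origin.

x̄ = 100.56 mm, ȳ = 51.28 mm

Part | A | x̄ᵢ | ȳᵢ | A·x̄ᵢ | A·ȳᵢ
plate | 20000.00 | 100.00 | 50.00 | 2000000.00 | 1000000.00
hole 1 | -1809.00 | 69.50 | 46.50 | -125725.50 | -84118.50
hole 2 | -1385.44 | 133.00 | 39.00 | -184263.83 | -54032.25
Σ | 16805.56 |  |  | 1690010.67 | 861849.25
x̄ = 1690010.67 / 16805.56 = 100.56 mm
ȳ = 861849.25 / 16805.56 = 51.28 mm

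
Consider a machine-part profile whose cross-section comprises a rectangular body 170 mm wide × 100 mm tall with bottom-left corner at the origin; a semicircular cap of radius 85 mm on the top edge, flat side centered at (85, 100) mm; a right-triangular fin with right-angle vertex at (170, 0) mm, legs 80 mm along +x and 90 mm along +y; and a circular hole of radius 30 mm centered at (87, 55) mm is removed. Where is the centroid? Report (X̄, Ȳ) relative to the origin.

X̄ = 98.61 mm, Ȳ = 80.59 mm

Part | A | x̄ᵢ | ȳᵢ | A·x̄ᵢ | A·ȳᵢ
rectangular body | 17000.00 | 85.00 | 50.00 | 1445000.00 | 850000.00
semicircular top | 11349.00 | 85.00 | 136.08 | 964665.29 | 1544317.01
triangular fin | 3600.00 | 196.67 | 30.00 | 708000.00 | 108000.00
hole | -2827.43 | 87.00 | 55.00 | -245986.70 | -155508.84
Σ | 29121.57 |  |  | 2871678.59 | 2346808.18
X̄ = 2871678.59 / 29121.57 = 98.61 mm
Ȳ = 2346808.18 / 29121.57 = 80.59 mm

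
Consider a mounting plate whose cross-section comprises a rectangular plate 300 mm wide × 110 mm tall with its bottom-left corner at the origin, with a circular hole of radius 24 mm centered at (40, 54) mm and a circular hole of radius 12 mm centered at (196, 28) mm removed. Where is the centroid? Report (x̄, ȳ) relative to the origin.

Part | A | x̄ᵢ | ȳᵢ | A·x̄ᵢ | A·ȳᵢ
plate | 33000.00 | 150.00 | 55.00 | 4950000.00 | 1815000.00
hole 1 | -1809.56 | 40.00 | 54.00 | -72382.29 | -97716.10
hole 2 | -452.39 | 196.00 | 28.00 | -88668.31 | -12666.90
Σ | 30738.05 |  |  | 4788949.39 | 1704617.00
x̄ = 4788949.39 / 30738.05 = 155.80 mm
ȳ = 1704617.00 / 30738.05 = 55.46 mm

x̄ = 155.80 mm, ȳ = 55.46 mm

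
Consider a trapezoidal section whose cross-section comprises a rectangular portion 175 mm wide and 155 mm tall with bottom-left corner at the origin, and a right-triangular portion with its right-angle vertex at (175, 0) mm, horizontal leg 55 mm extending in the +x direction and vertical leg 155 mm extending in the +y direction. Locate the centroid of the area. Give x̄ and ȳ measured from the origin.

Part | A | x̄ᵢ | ȳᵢ | A·x̄ᵢ | A·ȳᵢ
rectangular portion | 27125.00 | 87.50 | 77.50 | 2373437.50 | 2102187.50
triangular portion | 4262.50 | 193.33 | 51.67 | 824083.33 | 220229.17
Σ | 31387.50 |  |  | 3197520.83 | 2322416.67
x̄ = 3197520.83 / 31387.50 = 101.87 mm
ȳ = 2322416.67 / 31387.50 = 73.99 mm

x̄ = 101.87 mm, ȳ = 73.99 mm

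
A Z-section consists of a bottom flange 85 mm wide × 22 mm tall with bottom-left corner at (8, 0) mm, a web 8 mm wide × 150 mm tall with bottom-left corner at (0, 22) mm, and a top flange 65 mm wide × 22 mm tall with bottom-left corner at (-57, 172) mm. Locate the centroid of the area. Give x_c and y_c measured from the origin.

bottom flange: A = 85 × 22 = 1870.00, centroid at (50.50, 11.00).
web: A = 8 × 150 = 1200.00, centroid at (4.00, 97.00).
top flange: A = 65 × 22 = 1430.00, centroid at (-24.50, 183.00).
ΣA = 4500.00 mm², ΣAx_c = 64200.00 mm³, ΣAy_c = 398660.00 mm³.
x_c = 64200.00/4500.00 = 14.27 mm; y_c = 398660.00/4500.00 = 88.59 mm.

x_c = 14.27 mm, y_c = 88.59 mm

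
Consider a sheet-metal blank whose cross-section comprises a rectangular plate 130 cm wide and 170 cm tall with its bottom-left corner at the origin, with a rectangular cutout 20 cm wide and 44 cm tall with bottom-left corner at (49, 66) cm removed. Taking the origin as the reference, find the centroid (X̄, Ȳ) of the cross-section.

Part | A | x̄ᵢ | ȳᵢ | A·x̄ᵢ | A·ȳᵢ
plate | 22100.00 | 65.00 | 85.00 | 1436500.00 | 1878500.00
hole | -880.00 | 59.00 | 88.00 | -51920.00 | -77440.00
Σ | 21220.00 |  |  | 1384580.00 | 1801060.00
X̄ = 1384580.00 / 21220.00 = 65.25 cm
Ȳ = 1801060.00 / 21220.00 = 84.88 cm

X̄ = 65.25 cm, Ȳ = 84.88 cm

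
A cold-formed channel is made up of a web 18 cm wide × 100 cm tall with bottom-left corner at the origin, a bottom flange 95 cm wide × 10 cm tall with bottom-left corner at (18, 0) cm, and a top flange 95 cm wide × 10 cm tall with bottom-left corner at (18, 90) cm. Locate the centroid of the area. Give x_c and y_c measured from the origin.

x_c = 38.01 cm, y_c = 50.00 cm

web: A = 18 × 100 = 1800.00, centroid at (9.00, 50.00).
bottom flange: A = 95 × 10 = 950.00, centroid at (65.50, 5.00).
top flange: A = 95 × 10 = 950.00, centroid at (65.50, 95.00).
ΣA = 3700.00 cm²
ΣAx_c = (1800.00)(9.00) + (950.00)(65.50) + (950.00)(65.50) = 140650.00 cm³
ΣAy_c = (1800.00)(50.00) + (950.00)(5.00) + (950.00)(95.00) = 185000.00 cm³
x_c = 140650.00 / 3700.00 = 38.01 cm
y_c = 185000.00 / 3700.00 = 50.00 cm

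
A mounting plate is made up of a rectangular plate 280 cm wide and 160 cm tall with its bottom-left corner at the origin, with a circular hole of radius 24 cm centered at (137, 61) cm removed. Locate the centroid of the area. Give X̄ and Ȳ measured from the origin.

plate: A = 280 × 160 = 44800.00, centroid at (140.00, 80.00).
hole: A = −π·24² = -1809.56, centroid at (137.00, 61.00).
ΣA = 42990.44 cm², ΣAX̄ = 6024090.64 cm³, ΣAȲ = 3473617.00 cm³.
X̄ = 6024090.64/42990.44 = 140.13 cm; Ȳ = 3473617.00/42990.44 = 80.80 cm.

X̄ = 140.13 cm, Ȳ = 80.80 cm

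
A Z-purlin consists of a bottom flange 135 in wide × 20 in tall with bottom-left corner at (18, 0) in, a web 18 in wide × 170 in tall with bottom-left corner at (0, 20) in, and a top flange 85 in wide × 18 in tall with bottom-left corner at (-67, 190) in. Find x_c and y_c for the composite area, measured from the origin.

x_c = 30.30 in, y_c = 89.54 in

bottom flange: A = 135 × 20 = 2700.00, centroid at (85.50, 10.00).
web: A = 18 × 170 = 3060.00, centroid at (9.00, 105.00).
top flange: A = 85 × 18 = 1530.00, centroid at (-24.50, 199.00).
ΣA = 7290.00 in²
ΣAx_c = (2700.00)(85.50) + (3060.00)(9.00) + (1530.00)(-24.50) = 220905.00 in³
ΣAy_c = (2700.00)(10.00) + (3060.00)(105.00) + (1530.00)(199.00) = 652770.00 in³
x_c = 220905.00 / 7290.00 = 30.30 in
y_c = 652770.00 / 7290.00 = 89.54 in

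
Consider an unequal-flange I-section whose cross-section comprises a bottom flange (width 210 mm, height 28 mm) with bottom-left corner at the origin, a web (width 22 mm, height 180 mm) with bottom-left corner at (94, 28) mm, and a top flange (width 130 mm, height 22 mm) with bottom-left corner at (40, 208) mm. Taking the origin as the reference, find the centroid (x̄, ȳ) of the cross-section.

x̄ = 105.00 mm, ȳ = 92.59 mm

bottom flange: A = 210 × 28 = 5880.00, centroid at (105.00, 14.00).
web: A = 22 × 180 = 3960.00, centroid at (105.00, 118.00).
top flange: A = 130 × 22 = 2860.00, centroid at (105.00, 219.00).
ΣA = 12700.00 mm²
ΣAx̄ = (5880.00)(105.00) + (3960.00)(105.00) + (2860.00)(105.00) = 1333500.00 mm³
ΣAȳ = (5880.00)(14.00) + (3960.00)(118.00) + (2860.00)(219.00) = 1175940.00 mm³
x̄ = 1333500.00 / 12700.00 = 105.00 mm
ȳ = 1175940.00 / 12700.00 = 92.59 mm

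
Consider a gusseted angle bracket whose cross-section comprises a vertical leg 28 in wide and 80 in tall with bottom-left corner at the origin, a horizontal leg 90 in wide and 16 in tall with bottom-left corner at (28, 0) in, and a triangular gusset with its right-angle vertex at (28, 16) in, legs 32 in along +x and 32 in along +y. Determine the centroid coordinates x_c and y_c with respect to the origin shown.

x_c = 37.28 in, y_c = 27.38 in

vertical leg: A = 28 × 80 = 2240.00, centroid at (14.00, 40.00).
horizontal leg: A = 90 × 16 = 1440.00, centroid at (73.00, 8.00).
gusset: A = ½·32·32 = 512.00, centroid at (38.67, 26.67).
ΣA = 4192.00 in², ΣAx_c = 156277.33 in³, ΣAy_c = 114773.33 in³.
x_c = 156277.33/4192.00 = 37.28 in; y_c = 114773.33/4192.00 = 27.38 in.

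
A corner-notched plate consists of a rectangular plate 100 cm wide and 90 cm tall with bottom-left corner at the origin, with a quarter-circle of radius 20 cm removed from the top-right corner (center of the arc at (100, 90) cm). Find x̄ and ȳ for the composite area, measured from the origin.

Part | A | x̄ᵢ | ȳᵢ | A·x̄ᵢ | A·ȳᵢ
plate | 9000.00 | 50.00 | 45.00 | 450000.00 | 405000.00
removed quarter-circle | -314.16 | 91.51 | 81.51 | -28749.26 | -25607.67
Σ | 8685.84 |  |  | 421250.74 | 379392.33
x̄ = 421250.74 / 8685.84 = 48.50 cm
ȳ = 379392.33 / 8685.84 = 43.68 cm

x̄ = 48.50 cm, ȳ = 43.68 cm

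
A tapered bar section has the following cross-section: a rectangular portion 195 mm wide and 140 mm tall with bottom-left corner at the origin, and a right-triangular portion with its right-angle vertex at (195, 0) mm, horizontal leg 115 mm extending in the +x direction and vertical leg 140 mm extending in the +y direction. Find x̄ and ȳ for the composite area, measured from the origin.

x̄ = 128.43 mm, ȳ = 64.69 mm

rectangular portion: A = 195 × 140 = 27300.00, centroid at (97.50, 70.00).
triangular portion: A = ½·115·140 = 8050.00, centroid at (233.33, 46.67).
ΣA = 35350.00 mm², ΣAx̄ = 4540083.33 mm³, ΣAȳ = 2286666.67 mm³.
x̄ = 4540083.33/35350.00 = 128.43 mm; ȳ = 2286666.67/35350.00 = 64.69 mm.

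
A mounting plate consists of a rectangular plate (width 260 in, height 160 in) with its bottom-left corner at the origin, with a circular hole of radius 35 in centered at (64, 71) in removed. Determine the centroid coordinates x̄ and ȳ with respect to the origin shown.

x̄ = 136.73 in, ȳ = 80.92 in

Part | A | x̄ᵢ | ȳᵢ | A·x̄ᵢ | A·ȳᵢ
plate | 41600.00 | 130.00 | 80.00 | 5408000.00 | 3328000.00
hole | -3848.45 | 64.00 | 71.00 | -246300.86 | -273240.02
Σ | 37751.55 |  |  | 5161699.14 | 3054759.98
x̄ = 5161699.14 / 37751.55 = 136.73 in
ȳ = 3054759.98 / 37751.55 = 80.92 in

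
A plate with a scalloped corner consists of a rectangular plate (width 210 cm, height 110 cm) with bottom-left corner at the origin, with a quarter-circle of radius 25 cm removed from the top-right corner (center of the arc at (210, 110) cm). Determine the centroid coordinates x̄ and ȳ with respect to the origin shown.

Part | A | x̄ᵢ | ȳᵢ | A·x̄ᵢ | A·ȳᵢ
plate | 23100.00 | 105.00 | 55.00 | 2425500.00 | 1270500.00
removed quarter-circle | -490.87 | 199.39 | 99.39 | -97875.18 | -48787.79
Σ | 22609.13 |  |  | 2327624.82 | 1221712.21
x̄ = 2327624.82 / 22609.13 = 102.95 cm
ȳ = 1221712.21 / 22609.13 = 54.04 cm

x̄ = 102.95 cm, ȳ = 54.04 cm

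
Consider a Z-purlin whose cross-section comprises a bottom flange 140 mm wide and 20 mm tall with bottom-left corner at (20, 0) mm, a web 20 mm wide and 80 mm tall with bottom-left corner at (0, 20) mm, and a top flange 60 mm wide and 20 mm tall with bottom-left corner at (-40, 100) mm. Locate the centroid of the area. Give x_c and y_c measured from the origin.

x_c = 45.71 mm, y_c = 45.71 mm

Part | A | x̄ᵢ | ȳᵢ | A·x̄ᵢ | A·ȳᵢ
bottom flange | 2800.00 | 90.00 | 10.00 | 252000.00 | 28000.00
web | 1600.00 | 10.00 | 60.00 | 16000.00 | 96000.00
top flange | 1200.00 | -10.00 | 110.00 | -12000.00 | 132000.00
Σ | 5600.00 |  |  | 256000.00 | 256000.00
x_c = 256000.00 / 5600.00 = 45.71 mm
y_c = 256000.00 / 5600.00 = 45.71 mm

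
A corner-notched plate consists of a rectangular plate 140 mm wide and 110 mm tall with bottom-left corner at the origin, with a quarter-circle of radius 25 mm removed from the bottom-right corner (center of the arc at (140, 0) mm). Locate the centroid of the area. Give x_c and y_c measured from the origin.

plate: A = 140 × 110 = 15400.00, centroid at (70.00, 55.00).
removed quarter-circle: A = −¼π·25² = -490.87, centroid at (129.39, 10.61).
ΣA = 14909.13 mm², ΣAx_c = 1014485.99 mm³, ΣAy_c = 841791.67 mm³.
x_c = 1014485.99/14909.13 = 68.04 mm; y_c = 841791.67/14909.13 = 56.46 mm.

x_c = 68.04 mm, y_c = 56.46 mm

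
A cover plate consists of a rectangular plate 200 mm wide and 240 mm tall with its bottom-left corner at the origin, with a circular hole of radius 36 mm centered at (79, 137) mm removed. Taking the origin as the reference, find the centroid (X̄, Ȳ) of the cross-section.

Part | A | x̄ᵢ | ȳᵢ | A·x̄ᵢ | A·ȳᵢ
plate | 48000.00 | 100.00 | 120.00 | 4800000.00 | 5760000.00
hole | -4071.50 | 79.00 | 137.00 | -321648.82 | -557796.06
Σ | 43928.50 |  |  | 4478351.18 | 5202203.94
X̄ = 4478351.18 / 43928.50 = 101.95 mm
Ȳ = 5202203.94 / 43928.50 = 118.42 mm

X̄ = 101.95 mm, Ȳ = 118.42 mm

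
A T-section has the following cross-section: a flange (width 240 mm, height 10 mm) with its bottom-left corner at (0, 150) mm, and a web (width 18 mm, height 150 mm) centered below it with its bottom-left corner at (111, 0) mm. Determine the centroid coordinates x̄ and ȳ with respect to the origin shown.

web: A = 18 × 150 = 2700.00, centroid at (120.00, 75.00).
flange: A = 240 × 10 = 2400.00, centroid at (120.00, 155.00).
ΣA = 5100.00 mm², ΣAx̄ = 612000.00 mm³, ΣAȳ = 574500.00 mm³.
x̄ = 612000.00/5100.00 = 120.00 mm; ȳ = 574500.00/5100.00 = 112.65 mm.

x̄ = 120.00 mm, ȳ = 112.65 mm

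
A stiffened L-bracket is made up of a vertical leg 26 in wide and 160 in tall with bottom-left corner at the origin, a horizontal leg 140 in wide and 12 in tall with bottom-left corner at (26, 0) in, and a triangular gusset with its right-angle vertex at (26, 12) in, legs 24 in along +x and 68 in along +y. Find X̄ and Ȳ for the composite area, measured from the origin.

Part | A | x̄ᵢ | ȳᵢ | A·x̄ᵢ | A·ȳᵢ
vertical leg | 4160.00 | 13.00 | 80.00 | 54080.00 | 332800.00
horizontal leg | 1680.00 | 96.00 | 6.00 | 161280.00 | 10080.00
gusset | 816.00 | 34.00 | 34.67 | 27744.00 | 28288.00
Σ | 6656.00 |  |  | 243104.00 | 371168.00
X̄ = 243104.00 / 6656.00 = 36.52 in
Ȳ = 371168.00 / 6656.00 = 55.76 in

X̄ = 36.52 in, Ȳ = 55.76 in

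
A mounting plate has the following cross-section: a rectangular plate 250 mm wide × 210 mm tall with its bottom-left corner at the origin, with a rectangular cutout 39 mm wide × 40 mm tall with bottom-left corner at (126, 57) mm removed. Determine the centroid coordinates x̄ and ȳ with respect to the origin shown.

x̄ = 124.37 mm, ȳ = 105.86 mm

Part | A | x̄ᵢ | ȳᵢ | A·x̄ᵢ | A·ȳᵢ
plate | 52500.00 | 125.00 | 105.00 | 6562500.00 | 5512500.00
hole | -1560.00 | 145.50 | 77.00 | -226980.00 | -120120.00
Σ | 50940.00 |  |  | 6335520.00 | 5392380.00
x̄ = 6335520.00 / 50940.00 = 124.37 mm
ȳ = 5392380.00 / 50940.00 = 105.86 mm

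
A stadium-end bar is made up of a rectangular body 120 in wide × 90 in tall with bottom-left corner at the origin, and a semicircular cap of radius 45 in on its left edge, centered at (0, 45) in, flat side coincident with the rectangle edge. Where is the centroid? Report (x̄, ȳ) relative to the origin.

x̄ = 42.00 in, ȳ = 45.00 in

rectangular body: A = 120 × 90 = 10800.00, centroid at (60.00, 45.00).
semicircular end: A = ½π·45² = 3180.86, centroid at (-19.10, 45.00).
ΣA = 13980.86 in²
ΣAx̄ = (10800.00)(60.00) + (3180.86)(-19.10) = 587250.00 in³
ΣAȳ = (10800.00)(45.00) + (3180.86)(45.00) = 629138.82 in³
x̄ = 587250.00 / 13980.86 = 42.00 in
ȳ = 629138.82 / 13980.86 = 45.00 in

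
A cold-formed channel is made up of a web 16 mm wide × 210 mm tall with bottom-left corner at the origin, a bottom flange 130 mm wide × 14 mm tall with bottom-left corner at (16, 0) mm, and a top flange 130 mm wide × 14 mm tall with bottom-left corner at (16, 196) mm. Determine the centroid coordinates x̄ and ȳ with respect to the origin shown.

Part | A | x̄ᵢ | ȳᵢ | A·x̄ᵢ | A·ȳᵢ
web | 3360.00 | 8.00 | 105.00 | 26880.00 | 352800.00
bottom flange | 1820.00 | 81.00 | 7.00 | 147420.00 | 12740.00
top flange | 1820.00 | 81.00 | 203.00 | 147420.00 | 369460.00
Σ | 7000.00 |  |  | 321720.00 | 735000.00
x̄ = 321720.00 / 7000.00 = 45.96 mm
ȳ = 735000.00 / 7000.00 = 105.00 mm

x̄ = 45.96 mm, ȳ = 105.00 mm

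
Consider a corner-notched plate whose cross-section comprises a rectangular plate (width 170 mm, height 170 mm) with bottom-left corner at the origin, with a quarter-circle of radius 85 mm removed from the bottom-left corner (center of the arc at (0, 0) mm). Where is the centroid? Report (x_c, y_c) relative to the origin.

x_c = 96.95 mm, y_c = 96.95 mm

plate: A = 170 × 170 = 28900.00, centroid at (85.00, 85.00).
removed quarter-circle: A = −¼π·85² = -5674.50, centroid at (36.08, 36.08).
ΣA = 23225.50 mm², ΣAx_c = 2251791.67 mm³, ΣAy_c = 2251791.67 mm³.
x_c = 2251791.67/23225.50 = 96.95 mm; y_c = 2251791.67/23225.50 = 96.95 mm.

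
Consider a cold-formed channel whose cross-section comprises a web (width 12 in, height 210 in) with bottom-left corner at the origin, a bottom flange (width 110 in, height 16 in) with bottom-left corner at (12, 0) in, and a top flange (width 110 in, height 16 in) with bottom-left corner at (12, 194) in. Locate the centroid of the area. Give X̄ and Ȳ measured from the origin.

X̄ = 41.55 in, Ȳ = 105.00 in

web: A = 12 × 210 = 2520.00, centroid at (6.00, 105.00).
bottom flange: A = 110 × 16 = 1760.00, centroid at (67.00, 8.00).
top flange: A = 110 × 16 = 1760.00, centroid at (67.00, 202.00).
ΣA = 6040.00 in², ΣAX̄ = 250960.00 in³, ΣAȲ = 634200.00 in³.
X̄ = 250960.00/6040.00 = 41.55 in; Ȳ = 634200.00/6040.00 = 105.00 in.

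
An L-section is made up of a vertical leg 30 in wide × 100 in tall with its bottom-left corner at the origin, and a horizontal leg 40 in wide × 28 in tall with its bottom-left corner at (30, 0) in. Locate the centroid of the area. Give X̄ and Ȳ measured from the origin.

X̄ = 24.51 in, Ȳ = 40.21 in

vertical leg: A = 30 × 100 = 3000.00, centroid at (15.00, 50.00).
horizontal leg: A = 40 × 28 = 1120.00, centroid at (50.00, 14.00).
ΣA = 4120.00 in²
ΣAX̄ = (3000.00)(15.00) + (1120.00)(50.00) = 101000.00 in³
ΣAȲ = (3000.00)(50.00) + (1120.00)(14.00) = 165680.00 in³
X̄ = 101000.00 / 4120.00 = 24.51 in
Ȳ = 165680.00 / 4120.00 = 40.21 in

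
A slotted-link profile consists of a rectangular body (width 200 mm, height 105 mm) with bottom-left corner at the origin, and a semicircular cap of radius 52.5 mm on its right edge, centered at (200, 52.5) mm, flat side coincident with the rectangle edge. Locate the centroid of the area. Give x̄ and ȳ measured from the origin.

x̄ = 120.90 mm, ȳ = 52.50 mm

rectangular body: A = 200 × 105 = 21000.00, centroid at (100.00, 52.50).
semicircular end: A = ½π·52.5² = 4329.51, centroid at (222.28, 52.50).
ΣA = 25329.51 mm²
ΣAx̄ = (21000.00)(100.00) + (4329.51)(222.28) = 3062370.23 mm³
ΣAȳ = (21000.00)(52.50) + (4329.51)(52.50) = 1329799.14 mm³
x̄ = 3062370.23 / 25329.51 = 120.90 mm
ȳ = 1329799.14 / 25329.51 = 52.50 mm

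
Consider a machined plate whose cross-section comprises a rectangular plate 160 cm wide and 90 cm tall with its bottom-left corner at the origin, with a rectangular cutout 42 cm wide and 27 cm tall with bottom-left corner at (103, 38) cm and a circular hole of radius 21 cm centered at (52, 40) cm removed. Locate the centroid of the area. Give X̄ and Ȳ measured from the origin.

X̄ = 79.07 cm, Ȳ = 44.96 cm

plate: A = 160 × 90 = 14400.00, centroid at (80.00, 45.00).
hole 1: A = −(42 × 27) = -1134.00, centroid at (124.00, 51.50).
hole 2: A = −π·21² = -1385.44, centroid at (52.00, 40.00).
ΣA = 11880.56 cm², ΣAX̄ = 939341.00 cm³, ΣAȲ = 534181.31 cm³.
X̄ = 939341.00/11880.56 = 79.07 cm; Ȳ = 534181.31/11880.56 = 44.96 cm.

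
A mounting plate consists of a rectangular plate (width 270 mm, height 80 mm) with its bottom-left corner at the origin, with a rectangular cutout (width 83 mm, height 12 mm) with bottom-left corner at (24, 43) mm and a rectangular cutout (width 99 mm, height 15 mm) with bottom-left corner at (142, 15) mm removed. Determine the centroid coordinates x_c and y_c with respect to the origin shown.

x_c = 134.23 mm, y_c = 40.89 mm

Part | A | x̄ᵢ | ȳᵢ | A·x̄ᵢ | A·ȳᵢ
plate | 21600.00 | 135.00 | 40.00 | 2916000.00 | 864000.00
hole 1 | -996.00 | 65.50 | 49.00 | -65238.00 | -48804.00
hole 2 | -1485.00 | 191.50 | 22.50 | -284377.50 | -33412.50
Σ | 19119.00 |  |  | 2566384.50 | 781783.50
x_c = 2566384.50 / 19119.00 = 134.23 mm
y_c = 781783.50 / 19119.00 = 40.89 mm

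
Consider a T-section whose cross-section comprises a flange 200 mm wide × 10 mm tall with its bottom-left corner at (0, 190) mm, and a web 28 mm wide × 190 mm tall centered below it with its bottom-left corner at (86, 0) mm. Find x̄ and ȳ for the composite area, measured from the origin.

web: A = 28 × 190 = 5320.00, centroid at (100.00, 95.00).
flange: A = 200 × 10 = 2000.00, centroid at (100.00, 195.00).
ΣA = 7320.00 mm²
ΣAx̄ = (5320.00)(100.00) + (2000.00)(100.00) = 732000.00 mm³
ΣAȳ = (5320.00)(95.00) + (2000.00)(195.00) = 895400.00 mm³
x̄ = 732000.00 / 7320.00 = 100.00 mm
ȳ = 895400.00 / 7320.00 = 122.32 mm

x̄ = 100.00 mm, ȳ = 122.32 mm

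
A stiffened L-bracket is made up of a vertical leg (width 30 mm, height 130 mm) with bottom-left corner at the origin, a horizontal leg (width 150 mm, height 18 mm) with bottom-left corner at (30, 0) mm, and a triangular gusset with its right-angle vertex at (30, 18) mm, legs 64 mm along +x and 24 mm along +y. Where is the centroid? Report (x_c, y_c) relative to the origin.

vertical leg: A = 30 × 130 = 3900.00, centroid at (15.00, 65.00).
horizontal leg: A = 150 × 18 = 2700.00, centroid at (105.00, 9.00).
gusset: A = ½·64·24 = 768.00, centroid at (51.33, 26.00).
ΣA = 7368.00 mm², ΣAx_c = 381424.00 mm³, ΣAy_c = 297768.00 mm³.
x_c = 381424.00/7368.00 = 51.77 mm; y_c = 297768.00/7368.00 = 40.41 mm.

x_c = 51.77 mm, y_c = 40.41 mm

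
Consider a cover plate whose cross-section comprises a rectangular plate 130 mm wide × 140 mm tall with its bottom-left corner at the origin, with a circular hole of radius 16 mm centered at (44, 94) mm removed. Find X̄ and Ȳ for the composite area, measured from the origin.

plate: A = 130 × 140 = 18200.00, centroid at (65.00, 70.00).
hole: A = −π·16² = -804.25, centroid at (44.00, 94.00).
ΣA = 17395.75 mm², ΣAX̄ = 1147613.10 mm³, ΣAȲ = 1198400.71 mm³.
X̄ = 1147613.10/17395.75 = 65.97 mm; Ȳ = 1198400.71/17395.75 = 68.89 mm.

X̄ = 65.97 mm, Ȳ = 68.89 mm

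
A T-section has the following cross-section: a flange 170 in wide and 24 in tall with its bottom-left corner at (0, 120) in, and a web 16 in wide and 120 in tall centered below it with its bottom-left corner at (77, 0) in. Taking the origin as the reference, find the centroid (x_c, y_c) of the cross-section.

Part | A | x̄ᵢ | ȳᵢ | A·x̄ᵢ | A·ȳᵢ
web | 1920.00 | 85.00 | 60.00 | 163200.00 | 115200.00
flange | 4080.00 | 85.00 | 132.00 | 346800.00 | 538560.00
Σ | 6000.00 |  |  | 510000.00 | 653760.00
x_c = 510000.00 / 6000.00 = 85.00 in
y_c = 653760.00 / 6000.00 = 108.96 in

x_c = 85.00 in, y_c = 108.96 in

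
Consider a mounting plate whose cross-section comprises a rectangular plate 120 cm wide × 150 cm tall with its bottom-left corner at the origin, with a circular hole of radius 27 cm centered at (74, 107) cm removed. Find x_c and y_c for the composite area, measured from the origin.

Part | A | x̄ᵢ | ȳᵢ | A·x̄ᵢ | A·ȳᵢ
plate | 18000.00 | 60.00 | 75.00 | 1080000.00 | 1350000.00
hole | -2290.22 | 74.00 | 107.00 | -169476.36 | -245053.65
Σ | 15709.78 |  |  | 910523.64 | 1104946.35
x_c = 910523.64 / 15709.78 = 57.96 cm
y_c = 1104946.35 / 15709.78 = 70.33 cm

x_c = 57.96 cm, y_c = 70.33 cm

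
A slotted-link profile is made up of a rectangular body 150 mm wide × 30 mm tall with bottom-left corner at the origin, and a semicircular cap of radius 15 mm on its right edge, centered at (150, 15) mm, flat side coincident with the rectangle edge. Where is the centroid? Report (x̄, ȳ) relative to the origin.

x̄ = 80.93 mm, ȳ = 15.00 mm

rectangular body: A = 150 × 30 = 4500.00, centroid at (75.00, 15.00).
semicircular end: A = ½π·15² = 353.43, centroid at (156.37, 15.00).
ΣA = 4853.43 mm²
ΣAx̄ = (4500.00)(75.00) + (353.43)(156.37) = 392764.38 mm³
ΣAȳ = (4500.00)(15.00) + (353.43)(15.00) = 72801.44 mm³
x̄ = 392764.38 / 4853.43 = 80.93 mm
ȳ = 72801.44 / 4853.43 = 15.00 mm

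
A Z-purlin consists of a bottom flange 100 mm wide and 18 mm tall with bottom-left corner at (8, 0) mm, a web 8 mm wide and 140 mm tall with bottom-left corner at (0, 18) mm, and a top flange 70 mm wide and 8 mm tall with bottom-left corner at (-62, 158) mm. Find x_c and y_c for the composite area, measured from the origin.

x_c = 26.94 mm, y_c = 59.05 mm

bottom flange: A = 100 × 18 = 1800.00, centroid at (58.00, 9.00).
web: A = 8 × 140 = 1120.00, centroid at (4.00, 88.00).
top flange: A = 70 × 8 = 560.00, centroid at (-27.00, 162.00).
ΣA = 3480.00 mm²
ΣAx_c = (1800.00)(58.00) + (1120.00)(4.00) + (560.00)(-27.00) = 93760.00 mm³
ΣAy_c = (1800.00)(9.00) + (1120.00)(88.00) + (560.00)(162.00) = 205480.00 mm³
x_c = 93760.00 / 3480.00 = 26.94 mm
y_c = 205480.00 / 3480.00 = 59.05 mm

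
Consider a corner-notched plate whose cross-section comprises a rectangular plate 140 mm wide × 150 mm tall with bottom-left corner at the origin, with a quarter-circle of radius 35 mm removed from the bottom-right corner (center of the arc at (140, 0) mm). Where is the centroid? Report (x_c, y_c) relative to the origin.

plate: A = 140 × 150 = 21000.00, centroid at (70.00, 75.00).
removed quarter-circle: A = −¼π·35² = -962.11, centroid at (125.15, 14.85).
ΣA = 20037.89 mm², ΣAx_c = 1349595.88 mm³, ΣAy_c = 1560708.33 mm³.
x_c = 1349595.88/20037.89 = 67.35 mm; y_c = 1560708.33/20037.89 = 77.89 mm.

x_c = 67.35 mm, y_c = 77.89 mm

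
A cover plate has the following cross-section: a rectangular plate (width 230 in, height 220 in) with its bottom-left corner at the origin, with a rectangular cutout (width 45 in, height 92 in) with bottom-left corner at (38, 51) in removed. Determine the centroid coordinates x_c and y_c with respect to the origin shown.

x_c = 119.86 in, y_c = 111.16 in

plate: A = 230 × 220 = 50600.00, centroid at (115.00, 110.00).
hole: A = −(45 × 92) = -4140.00, centroid at (60.50, 97.00).
ΣA = 46460.00 in², ΣAx_c = 5568530.00 in³, ΣAy_c = 5164420.00 in³.
x_c = 5568530.00/46460.00 = 119.86 in; y_c = 5164420.00/46460.00 = 111.16 in.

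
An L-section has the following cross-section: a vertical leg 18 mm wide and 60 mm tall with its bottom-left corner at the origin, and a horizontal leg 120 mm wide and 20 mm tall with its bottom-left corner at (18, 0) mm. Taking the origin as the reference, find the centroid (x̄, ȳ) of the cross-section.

Part | A | x̄ᵢ | ȳᵢ | A·x̄ᵢ | A·ȳᵢ
vertical leg | 1080.00 | 9.00 | 30.00 | 9720.00 | 32400.00
horizontal leg | 2400.00 | 78.00 | 10.00 | 187200.00 | 24000.00
Σ | 3480.00 |  |  | 196920.00 | 56400.00
x̄ = 196920.00 / 3480.00 = 56.59 mm
ȳ = 56400.00 / 3480.00 = 16.21 mm

x̄ = 56.59 mm, ȳ = 16.21 mm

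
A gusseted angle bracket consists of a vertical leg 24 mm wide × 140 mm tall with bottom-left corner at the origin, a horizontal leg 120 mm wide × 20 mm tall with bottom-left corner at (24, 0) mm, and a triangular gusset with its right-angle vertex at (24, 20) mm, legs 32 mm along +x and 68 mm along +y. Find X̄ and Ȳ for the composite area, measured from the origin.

X̄ = 40.83 mm, Ȳ = 44.63 mm

vertical leg: A = 24 × 140 = 3360.00, centroid at (12.00, 70.00).
horizontal leg: A = 120 × 20 = 2400.00, centroid at (84.00, 10.00).
gusset: A = ½·32·68 = 1088.00, centroid at (34.67, 42.67).
ΣA = 6848.00 mm², ΣAX̄ = 279637.33 mm³, ΣAȲ = 305621.33 mm³.
X̄ = 279637.33/6848.00 = 40.83 mm; Ȳ = 305621.33/6848.00 = 44.63 mm.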